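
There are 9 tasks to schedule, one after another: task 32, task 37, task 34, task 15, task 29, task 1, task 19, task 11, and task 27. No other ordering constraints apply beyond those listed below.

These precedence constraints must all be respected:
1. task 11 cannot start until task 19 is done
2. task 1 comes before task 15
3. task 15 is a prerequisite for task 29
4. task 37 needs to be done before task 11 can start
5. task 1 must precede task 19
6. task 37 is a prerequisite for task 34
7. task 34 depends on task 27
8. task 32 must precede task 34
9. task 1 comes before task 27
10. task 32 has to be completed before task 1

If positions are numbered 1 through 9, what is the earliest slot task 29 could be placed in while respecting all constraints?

4

Working backwards through the constraints from task 29, its full set of required predecessors is task 32, task 15, task 1 — 3 of them.
So at minimum 3 tasks come before task 29, putting task 29 no earlier than position 4. That position is achievable by scheduling exactly those predecessors first.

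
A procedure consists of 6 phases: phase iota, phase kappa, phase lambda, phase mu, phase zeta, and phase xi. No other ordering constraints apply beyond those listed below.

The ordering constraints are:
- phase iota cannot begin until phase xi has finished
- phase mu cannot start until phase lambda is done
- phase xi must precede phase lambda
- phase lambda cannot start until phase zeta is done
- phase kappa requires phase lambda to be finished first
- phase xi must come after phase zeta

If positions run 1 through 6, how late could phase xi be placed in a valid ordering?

2

Every phase that must follow phase xi has to come after it. Tracing all chains starting from phase xi, those phases are: phase iota, phase kappa, phase lambda, phase mu — 4 in total.
So at least 4 phases follow phase xi, putting phase xi no later than position 2. That position is achievable by scheduling everything else first.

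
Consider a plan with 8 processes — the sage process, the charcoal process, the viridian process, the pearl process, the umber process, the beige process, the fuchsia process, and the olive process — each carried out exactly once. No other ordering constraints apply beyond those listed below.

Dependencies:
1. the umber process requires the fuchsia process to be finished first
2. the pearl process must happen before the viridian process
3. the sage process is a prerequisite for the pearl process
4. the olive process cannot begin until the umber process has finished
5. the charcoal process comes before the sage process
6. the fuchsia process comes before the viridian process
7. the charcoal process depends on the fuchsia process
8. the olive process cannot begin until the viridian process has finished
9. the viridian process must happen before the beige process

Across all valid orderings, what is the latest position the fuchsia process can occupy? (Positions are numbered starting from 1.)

1

The processes that are forced after the fuchsia process, directly or by a chain of constraints, are the sage process, the charcoal process, the viridian process, the pearl process, the umber process, the beige process, the olive process. That's 7 processes.
With 7 mandatory successors out of 8 processes total, the latest slot for the fuchsia process is 8−7 = 1, and it's reachable by doing all non-successors before the fuchsia process.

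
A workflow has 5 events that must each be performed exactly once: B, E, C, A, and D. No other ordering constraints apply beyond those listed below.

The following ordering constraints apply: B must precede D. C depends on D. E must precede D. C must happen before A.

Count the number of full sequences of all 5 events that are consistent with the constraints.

2 events have no prerequisites (B, E), so any of them could come first.
Enumerating by repeatedly choosing an available event (one whose prerequisites are all placed) gives 2 distinct complete orderings.

2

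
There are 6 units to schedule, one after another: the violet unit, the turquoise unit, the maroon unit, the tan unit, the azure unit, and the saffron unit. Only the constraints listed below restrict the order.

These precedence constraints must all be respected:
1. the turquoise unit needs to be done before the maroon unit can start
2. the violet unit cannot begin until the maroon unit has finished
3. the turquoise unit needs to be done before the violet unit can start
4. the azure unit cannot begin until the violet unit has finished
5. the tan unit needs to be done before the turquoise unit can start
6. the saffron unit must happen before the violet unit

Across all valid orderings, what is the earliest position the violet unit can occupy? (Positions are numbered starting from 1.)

The units that are forced before the violet unit, directly or transitively, are the turquoise unit, the maroon unit, the tan unit, the saffron unit. That's 4 units.
So at minimum 4 units come before the violet unit, putting the violet unit no earlier than position 5. That position is achievable by scheduling exactly those predecessors first.

5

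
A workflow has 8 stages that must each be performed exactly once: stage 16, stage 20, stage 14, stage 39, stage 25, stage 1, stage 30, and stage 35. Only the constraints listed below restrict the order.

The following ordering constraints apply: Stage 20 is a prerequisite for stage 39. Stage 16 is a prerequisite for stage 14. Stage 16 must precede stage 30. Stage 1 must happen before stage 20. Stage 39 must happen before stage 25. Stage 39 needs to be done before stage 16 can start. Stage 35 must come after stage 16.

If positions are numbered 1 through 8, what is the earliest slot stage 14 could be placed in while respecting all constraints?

5

Every stage that must precede stage 14 has to come before it. Tracing all chains that end at stage 14, those stages are: stage 16, stage 20, stage 39, stage 1 — 4 in total.
So at minimum 4 stages come before stage 14, putting stage 14 no earlier than position 5. That position is achievable by scheduling exactly those predecessors first.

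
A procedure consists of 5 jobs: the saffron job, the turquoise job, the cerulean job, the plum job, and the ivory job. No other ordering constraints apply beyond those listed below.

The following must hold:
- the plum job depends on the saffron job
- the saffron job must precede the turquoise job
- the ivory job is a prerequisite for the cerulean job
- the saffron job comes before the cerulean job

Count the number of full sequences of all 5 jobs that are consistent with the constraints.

2 jobs have no prerequisites (the saffron job, the ivory job), so any of them could come first.
Counting all ways to extend the partial order to a total order gives 18.

18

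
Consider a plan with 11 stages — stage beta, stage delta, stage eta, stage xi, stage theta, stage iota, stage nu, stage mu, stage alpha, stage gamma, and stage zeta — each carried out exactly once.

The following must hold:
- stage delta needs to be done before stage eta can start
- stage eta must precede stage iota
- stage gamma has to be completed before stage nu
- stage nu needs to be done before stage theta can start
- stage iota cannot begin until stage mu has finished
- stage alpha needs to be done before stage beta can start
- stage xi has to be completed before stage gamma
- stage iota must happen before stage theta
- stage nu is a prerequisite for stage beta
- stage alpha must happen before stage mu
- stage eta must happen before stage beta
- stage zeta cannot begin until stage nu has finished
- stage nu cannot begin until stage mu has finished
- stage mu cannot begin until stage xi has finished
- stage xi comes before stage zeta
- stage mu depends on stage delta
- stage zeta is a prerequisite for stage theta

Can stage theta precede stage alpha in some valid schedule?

There is a dependency chain stage alpha → stage mu → stage iota → stage theta, so stage theta always comes after stage alpha.
Hence stage theta can never be scheduled before stage alpha.

No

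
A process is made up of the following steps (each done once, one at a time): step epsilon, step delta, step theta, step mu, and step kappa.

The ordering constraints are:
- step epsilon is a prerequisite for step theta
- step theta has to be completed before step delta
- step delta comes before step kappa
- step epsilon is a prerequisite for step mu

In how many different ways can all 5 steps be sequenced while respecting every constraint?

Step epsilon is the only step with nothing required before it, so every ordering starts there.
Systematically extending each partial ordering one step at a time and counting, there are 4 complete orderings.

4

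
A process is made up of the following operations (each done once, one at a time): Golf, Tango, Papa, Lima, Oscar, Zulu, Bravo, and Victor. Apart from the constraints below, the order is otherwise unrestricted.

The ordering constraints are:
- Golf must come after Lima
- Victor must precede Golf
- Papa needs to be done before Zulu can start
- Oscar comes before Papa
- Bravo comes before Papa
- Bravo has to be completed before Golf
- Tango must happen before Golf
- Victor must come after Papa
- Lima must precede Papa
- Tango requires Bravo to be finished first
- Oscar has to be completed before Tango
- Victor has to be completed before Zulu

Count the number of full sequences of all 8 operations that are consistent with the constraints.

46

The operations with no prerequisites are Lima, Oscar, Bravo; any of them can be placed first.
Counting all ways to extend the partial order to a total order gives 46.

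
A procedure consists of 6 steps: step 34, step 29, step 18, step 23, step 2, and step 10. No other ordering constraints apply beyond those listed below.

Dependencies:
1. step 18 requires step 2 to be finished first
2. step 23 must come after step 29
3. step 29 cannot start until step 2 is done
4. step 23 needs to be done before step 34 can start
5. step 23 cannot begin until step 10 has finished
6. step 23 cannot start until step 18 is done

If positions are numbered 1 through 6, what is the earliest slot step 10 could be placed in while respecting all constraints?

1

Nothing is required before step 10; it can be the very first step.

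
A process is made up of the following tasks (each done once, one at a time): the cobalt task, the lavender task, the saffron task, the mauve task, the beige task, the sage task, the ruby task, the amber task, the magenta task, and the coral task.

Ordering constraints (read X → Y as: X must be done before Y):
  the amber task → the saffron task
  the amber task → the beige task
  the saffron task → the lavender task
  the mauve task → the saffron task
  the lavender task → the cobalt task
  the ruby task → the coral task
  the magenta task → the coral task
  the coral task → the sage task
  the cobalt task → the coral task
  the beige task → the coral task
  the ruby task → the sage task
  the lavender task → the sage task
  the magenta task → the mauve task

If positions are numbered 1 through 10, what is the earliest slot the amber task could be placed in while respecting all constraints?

1

Nothing is required before the amber task; it can be the very first task.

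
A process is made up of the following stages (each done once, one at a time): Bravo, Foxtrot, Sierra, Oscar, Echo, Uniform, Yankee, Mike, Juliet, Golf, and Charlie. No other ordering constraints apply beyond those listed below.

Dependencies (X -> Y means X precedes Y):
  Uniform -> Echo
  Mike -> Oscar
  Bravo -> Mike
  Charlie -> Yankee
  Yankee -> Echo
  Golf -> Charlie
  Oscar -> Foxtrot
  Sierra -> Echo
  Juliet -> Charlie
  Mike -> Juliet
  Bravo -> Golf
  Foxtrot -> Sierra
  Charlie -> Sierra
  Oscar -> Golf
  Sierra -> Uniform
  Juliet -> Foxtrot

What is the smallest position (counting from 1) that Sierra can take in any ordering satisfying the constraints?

Every stage that must precede Sierra has to come before it. Tracing all chains that end at Sierra, those stages are: Bravo, Foxtrot, Oscar, Mike, Juliet, Golf, Charlie — 7 in total.
With 7 mandatory predecessors, the earliest Sierra can sit is position 7+1 = 8, and placing just those 7 first achieves it.

8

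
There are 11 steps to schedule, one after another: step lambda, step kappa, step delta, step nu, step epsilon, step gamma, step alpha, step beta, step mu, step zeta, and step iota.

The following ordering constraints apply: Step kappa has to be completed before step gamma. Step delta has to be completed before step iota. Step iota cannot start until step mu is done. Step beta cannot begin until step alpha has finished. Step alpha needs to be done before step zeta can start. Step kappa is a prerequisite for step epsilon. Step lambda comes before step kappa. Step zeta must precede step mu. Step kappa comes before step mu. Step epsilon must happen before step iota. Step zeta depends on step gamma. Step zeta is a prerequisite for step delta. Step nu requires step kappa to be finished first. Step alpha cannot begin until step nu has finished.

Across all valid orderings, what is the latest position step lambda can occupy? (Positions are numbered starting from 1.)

1

Following every chain forward from step lambda, the steps that must come later are step kappa, step delta, step nu, step epsilon, step gamma, step alpha, step beta, step mu, step zeta, step iota — 10 of them.
With 10 mandatory successors out of 11 steps total, the latest slot for step lambda is 11−10 = 1, and it's reachable by doing all non-successors before step lambda.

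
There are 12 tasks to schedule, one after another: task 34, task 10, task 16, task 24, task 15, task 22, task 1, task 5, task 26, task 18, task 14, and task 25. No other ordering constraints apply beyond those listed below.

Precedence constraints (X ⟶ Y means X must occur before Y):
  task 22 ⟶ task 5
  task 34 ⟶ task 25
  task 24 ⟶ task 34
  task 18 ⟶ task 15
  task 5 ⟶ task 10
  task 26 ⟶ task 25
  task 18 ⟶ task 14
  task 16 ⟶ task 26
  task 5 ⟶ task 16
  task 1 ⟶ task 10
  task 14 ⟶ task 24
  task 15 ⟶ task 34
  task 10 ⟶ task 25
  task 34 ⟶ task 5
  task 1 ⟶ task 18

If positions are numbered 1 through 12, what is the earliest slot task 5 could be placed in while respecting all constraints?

Every task that must precede task 5 has to come before it. Tracing all chains that end at task 5, those tasks are: task 34, task 24, task 15, task 22, task 1, task 18, task 14 — 7 in total.
So at minimum 7 tasks come before task 5, putting task 5 no earlier than position 8. That position is achievable by scheduling exactly those predecessors first.

8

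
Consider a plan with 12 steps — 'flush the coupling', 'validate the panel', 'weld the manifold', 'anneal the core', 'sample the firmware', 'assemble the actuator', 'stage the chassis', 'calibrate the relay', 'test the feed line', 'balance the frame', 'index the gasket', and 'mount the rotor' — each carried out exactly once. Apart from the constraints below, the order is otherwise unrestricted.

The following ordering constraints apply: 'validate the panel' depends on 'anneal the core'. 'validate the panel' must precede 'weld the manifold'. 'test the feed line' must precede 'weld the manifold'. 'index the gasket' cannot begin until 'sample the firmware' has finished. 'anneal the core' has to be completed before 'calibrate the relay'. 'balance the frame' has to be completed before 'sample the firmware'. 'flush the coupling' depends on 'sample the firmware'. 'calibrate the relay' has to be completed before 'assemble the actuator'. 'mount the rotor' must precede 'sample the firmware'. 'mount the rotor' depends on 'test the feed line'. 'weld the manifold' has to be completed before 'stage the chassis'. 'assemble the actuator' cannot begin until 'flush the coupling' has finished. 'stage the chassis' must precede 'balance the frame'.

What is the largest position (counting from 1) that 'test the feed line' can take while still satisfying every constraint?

4

The steps that are forced after 'test the feed line', directly or by a chain of constraints, are 'flush the coupling', 'weld the manifold', 'sample the firmware', 'assemble the actuator', 'stage the chassis', 'balance the frame', 'index the gasket', 'mount the rotor'. That's 8 steps.
With 8 mandatory successors out of 12 steps total, the latest slot for 'test the feed line' is 12−8 = 4, and it's reachable by doing all non-successors before 'test the feed line'.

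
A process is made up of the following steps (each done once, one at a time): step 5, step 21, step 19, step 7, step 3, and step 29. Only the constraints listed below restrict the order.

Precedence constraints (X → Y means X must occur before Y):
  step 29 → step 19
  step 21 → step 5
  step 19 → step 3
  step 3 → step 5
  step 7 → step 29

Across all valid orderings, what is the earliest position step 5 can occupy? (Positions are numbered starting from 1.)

6

Every step that must precede step 5 has to come before it. Tracing all chains that end at step 5, those steps are: step 21, step 19, step 7, step 3, step 29 — 5 in total.
With 5 mandatory predecessors, the earliest step 5 can sit is position 5+1 = 6, and placing just those 5 first achieves it.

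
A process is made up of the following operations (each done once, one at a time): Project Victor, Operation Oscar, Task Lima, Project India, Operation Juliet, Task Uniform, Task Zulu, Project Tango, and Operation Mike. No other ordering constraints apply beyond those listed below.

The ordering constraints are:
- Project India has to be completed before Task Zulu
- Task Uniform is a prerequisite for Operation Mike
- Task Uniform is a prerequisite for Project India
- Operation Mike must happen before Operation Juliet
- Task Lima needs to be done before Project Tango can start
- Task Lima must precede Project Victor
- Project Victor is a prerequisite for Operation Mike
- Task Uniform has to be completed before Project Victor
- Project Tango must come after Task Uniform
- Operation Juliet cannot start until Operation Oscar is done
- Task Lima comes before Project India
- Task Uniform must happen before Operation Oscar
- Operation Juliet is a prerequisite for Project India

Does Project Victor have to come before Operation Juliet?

Yes

Following the dependencies: Project Victor → Operation Mike → Operation Juliet.
Hence Project Victor necessarily comes before Operation Juliet.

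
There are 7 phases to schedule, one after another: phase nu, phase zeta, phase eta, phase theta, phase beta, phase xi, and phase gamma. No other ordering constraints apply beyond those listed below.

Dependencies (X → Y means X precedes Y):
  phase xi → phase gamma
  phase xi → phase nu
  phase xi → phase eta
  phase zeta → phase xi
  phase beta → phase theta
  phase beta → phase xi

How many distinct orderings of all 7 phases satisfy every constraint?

66

2 phases have no prerequisites (phase zeta, phase beta), so any of them could come first.
Enumerating by repeatedly choosing an available phase (one whose prerequisites are all placed) gives 66 distinct complete orderings.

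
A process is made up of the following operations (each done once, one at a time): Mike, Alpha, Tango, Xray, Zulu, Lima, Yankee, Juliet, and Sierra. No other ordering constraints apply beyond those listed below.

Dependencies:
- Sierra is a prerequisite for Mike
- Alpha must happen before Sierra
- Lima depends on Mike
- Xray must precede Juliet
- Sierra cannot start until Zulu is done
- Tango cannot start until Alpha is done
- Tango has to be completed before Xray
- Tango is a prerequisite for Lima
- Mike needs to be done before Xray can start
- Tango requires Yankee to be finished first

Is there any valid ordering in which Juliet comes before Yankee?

The constraints give a chain Yankee → Tango → Xray → Juliet, which forces Yankee before Juliet.
So no valid ordering can have Juliet before Yankee.

No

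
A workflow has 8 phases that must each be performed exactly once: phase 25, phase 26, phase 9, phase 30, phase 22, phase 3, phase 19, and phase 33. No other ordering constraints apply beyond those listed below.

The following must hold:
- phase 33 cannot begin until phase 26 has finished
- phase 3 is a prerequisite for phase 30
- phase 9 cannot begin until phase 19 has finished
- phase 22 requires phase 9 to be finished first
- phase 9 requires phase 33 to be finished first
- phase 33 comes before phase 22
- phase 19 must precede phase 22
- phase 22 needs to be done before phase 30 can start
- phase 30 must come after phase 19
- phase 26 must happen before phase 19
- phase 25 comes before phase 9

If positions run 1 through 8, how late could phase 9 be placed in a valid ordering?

6

Following every chain forward from phase 9, the phases that must come later are phase 30, phase 22 — 2 of them.
So at least 2 phases follow phase 9, putting phase 9 no later than position 6. That position is achievable by scheduling everything else first.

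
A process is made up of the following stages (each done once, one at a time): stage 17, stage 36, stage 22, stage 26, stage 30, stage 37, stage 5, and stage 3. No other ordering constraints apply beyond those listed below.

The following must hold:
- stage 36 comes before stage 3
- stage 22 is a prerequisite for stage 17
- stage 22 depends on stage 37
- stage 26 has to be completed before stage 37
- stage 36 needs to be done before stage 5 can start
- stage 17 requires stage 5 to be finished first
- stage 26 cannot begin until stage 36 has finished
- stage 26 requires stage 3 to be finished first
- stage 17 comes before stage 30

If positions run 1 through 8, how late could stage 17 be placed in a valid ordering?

The only stage forced after stage 17 (directly or by a chain) is stage 30.
So at least 1 stage follows stage 17, putting stage 17 no later than position 7. That position is achievable by scheduling everything else first.

7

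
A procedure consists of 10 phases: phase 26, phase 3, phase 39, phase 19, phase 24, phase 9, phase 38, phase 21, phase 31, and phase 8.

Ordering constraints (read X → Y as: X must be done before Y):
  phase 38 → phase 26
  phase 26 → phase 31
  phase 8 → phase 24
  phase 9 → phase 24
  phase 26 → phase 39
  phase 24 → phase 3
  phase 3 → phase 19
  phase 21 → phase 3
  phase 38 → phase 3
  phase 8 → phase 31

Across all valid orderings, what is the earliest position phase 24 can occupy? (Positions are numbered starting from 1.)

The phases that are forced before phase 24, directly or transitively, are phase 9, phase 8. That's 2 phases.
With 2 mandatory predecessors, the earliest phase 24 can sit is position 2+1 = 3, and placing just those 2 first achieves it.

3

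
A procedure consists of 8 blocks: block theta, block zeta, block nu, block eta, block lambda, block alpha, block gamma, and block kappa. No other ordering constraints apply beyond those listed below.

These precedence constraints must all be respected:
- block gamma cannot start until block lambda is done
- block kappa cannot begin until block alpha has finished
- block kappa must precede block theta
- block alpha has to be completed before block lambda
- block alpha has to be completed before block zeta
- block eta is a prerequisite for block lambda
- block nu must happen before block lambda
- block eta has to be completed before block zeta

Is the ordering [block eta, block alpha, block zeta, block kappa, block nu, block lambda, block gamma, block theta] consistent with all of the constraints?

Going through the constraints one by one, each required predecessor appears earlier in the sequence than its dependent — e.g. block eta (position 1) is before block lambda (position 6), as required.

Yes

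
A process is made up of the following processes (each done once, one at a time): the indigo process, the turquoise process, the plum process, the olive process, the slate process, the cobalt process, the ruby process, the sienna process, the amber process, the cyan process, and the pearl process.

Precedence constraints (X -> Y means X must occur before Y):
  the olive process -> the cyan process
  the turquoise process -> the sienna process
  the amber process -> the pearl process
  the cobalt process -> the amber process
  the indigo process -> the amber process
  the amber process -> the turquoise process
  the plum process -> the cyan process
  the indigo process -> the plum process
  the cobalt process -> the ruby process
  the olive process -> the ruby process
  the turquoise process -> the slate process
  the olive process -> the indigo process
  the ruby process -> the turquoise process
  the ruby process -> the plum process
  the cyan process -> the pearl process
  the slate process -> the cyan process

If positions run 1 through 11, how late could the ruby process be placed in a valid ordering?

5

Every process that must follow the ruby process has to come after it. Tracing all chains starting from the ruby process, those processes are: the turquoise process, the plum process, the slate process, the sienna process, the cyan process, the pearl process — 6 in total.
With 6 mandatory successors out of 11 processes total, the latest slot for the ruby process is 11−6 = 5, and it's reachable by doing all non-successors before the ruby process.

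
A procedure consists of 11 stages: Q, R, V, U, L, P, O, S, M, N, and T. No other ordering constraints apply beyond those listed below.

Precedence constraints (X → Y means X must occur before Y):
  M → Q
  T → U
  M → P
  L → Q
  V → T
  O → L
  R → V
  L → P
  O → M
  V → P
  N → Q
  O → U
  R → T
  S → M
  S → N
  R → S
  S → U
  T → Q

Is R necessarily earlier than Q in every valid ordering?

Tracing the constraints gives a chain: R → T → Q.
Hence R necessarily comes before Q.

Yes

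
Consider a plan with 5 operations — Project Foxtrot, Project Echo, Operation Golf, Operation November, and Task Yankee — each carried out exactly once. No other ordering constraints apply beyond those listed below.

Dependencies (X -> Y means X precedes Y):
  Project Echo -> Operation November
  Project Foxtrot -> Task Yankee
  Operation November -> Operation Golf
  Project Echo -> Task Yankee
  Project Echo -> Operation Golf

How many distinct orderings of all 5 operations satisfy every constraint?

9

2 operations have no prerequisites (Project Foxtrot, Project Echo), so any of them could come first.
Systematically extending each partial ordering one operation at a time and counting, there are 9 complete orderings.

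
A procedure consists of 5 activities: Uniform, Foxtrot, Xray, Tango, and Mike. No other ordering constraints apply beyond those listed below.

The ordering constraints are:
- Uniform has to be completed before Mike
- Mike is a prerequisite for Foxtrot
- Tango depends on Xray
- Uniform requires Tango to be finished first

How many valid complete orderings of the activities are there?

1

Only Xray has no prerequisites, so it must go first.
Continuing from there, at each step only one activity has all its prerequisites placed, so the ordering is fully determined — there is exactly 1.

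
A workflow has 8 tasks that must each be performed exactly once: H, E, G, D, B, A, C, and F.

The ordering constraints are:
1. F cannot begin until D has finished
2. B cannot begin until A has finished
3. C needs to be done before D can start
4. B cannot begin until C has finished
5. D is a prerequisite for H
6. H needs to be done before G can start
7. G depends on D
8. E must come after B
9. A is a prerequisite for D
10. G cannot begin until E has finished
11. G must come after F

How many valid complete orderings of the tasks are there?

40

2 tasks have no prerequisites (A, C), so any of them could come first.
Systematically extending each partial ordering one task at a time and counting, there are 40 complete orderings.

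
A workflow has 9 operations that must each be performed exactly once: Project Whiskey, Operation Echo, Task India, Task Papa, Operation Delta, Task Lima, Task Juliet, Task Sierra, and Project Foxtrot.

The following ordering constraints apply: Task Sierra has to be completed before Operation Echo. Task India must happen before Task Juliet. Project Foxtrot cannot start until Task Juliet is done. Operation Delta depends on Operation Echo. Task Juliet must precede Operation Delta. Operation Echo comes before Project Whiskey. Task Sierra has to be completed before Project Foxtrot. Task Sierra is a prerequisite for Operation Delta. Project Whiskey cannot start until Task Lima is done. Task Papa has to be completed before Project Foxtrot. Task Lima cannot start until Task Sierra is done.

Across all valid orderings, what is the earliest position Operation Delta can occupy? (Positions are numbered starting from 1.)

Working backwards through the constraints from Operation Delta, its full set of required predecessors is Operation Echo, Task India, Task Juliet, Task Sierra — 4 of them.
With 4 mandatory predecessors, the earliest Operation Delta can sit is position 4+1 = 5, and placing just those 4 first achieves it.

5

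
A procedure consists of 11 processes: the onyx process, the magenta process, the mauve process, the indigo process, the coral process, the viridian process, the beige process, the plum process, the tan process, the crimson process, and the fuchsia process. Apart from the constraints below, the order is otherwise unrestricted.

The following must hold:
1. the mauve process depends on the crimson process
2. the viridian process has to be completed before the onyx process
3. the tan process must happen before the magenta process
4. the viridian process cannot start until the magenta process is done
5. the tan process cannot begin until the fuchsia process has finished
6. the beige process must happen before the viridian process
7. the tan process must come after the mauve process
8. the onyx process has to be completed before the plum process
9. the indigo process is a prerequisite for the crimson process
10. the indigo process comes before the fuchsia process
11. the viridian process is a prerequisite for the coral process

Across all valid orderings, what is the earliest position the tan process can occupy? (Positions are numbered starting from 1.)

Working backwards through the constraints from the tan process, its full set of required predecessors is the mauve process, the indigo process, the crimson process, the fuchsia process — 4 of them.
So at minimum 4 processes come before the tan process, putting the tan process no earlier than position 5. That position is achievable by scheduling exactly those predecessors first.

5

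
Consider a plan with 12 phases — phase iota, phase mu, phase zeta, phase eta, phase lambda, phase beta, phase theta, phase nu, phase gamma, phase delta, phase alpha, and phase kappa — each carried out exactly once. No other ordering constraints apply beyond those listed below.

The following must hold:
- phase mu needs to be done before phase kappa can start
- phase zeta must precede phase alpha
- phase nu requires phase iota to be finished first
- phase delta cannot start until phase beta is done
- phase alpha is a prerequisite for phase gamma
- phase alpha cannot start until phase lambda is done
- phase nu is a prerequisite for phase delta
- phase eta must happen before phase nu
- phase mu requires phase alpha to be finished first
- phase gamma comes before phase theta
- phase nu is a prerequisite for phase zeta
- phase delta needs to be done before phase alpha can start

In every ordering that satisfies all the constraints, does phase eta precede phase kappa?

There is a constraint chain phase eta → phase nu → phase delta → phase alpha → phase mu → phase kappa.
That forces phase eta before phase kappa in every valid schedule.

Yes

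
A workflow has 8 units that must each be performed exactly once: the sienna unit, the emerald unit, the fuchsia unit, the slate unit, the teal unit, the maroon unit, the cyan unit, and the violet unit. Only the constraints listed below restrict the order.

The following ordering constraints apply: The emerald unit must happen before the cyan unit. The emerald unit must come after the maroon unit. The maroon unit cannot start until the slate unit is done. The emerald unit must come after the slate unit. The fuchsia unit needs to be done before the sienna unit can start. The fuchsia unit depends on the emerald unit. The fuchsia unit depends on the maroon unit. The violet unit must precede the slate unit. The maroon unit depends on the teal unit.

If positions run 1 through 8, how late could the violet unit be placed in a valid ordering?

Every unit that must follow the violet unit has to come after it. Tracing all chains starting from the violet unit, those units are: the sienna unit, the emerald unit, the fuchsia unit, the slate unit, the maroon unit, the cyan unit — 6 in total.
So at least 6 units follow the violet unit, putting the violet unit no later than position 2. That position is achievable by scheduling everything else first.

2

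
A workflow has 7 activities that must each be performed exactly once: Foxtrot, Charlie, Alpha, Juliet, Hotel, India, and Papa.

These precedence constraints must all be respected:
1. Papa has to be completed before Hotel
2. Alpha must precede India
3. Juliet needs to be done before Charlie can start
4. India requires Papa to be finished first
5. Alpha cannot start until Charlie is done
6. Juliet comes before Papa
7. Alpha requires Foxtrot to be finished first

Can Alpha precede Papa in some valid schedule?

No chain of constraints runs from Papa to Alpha, so Papa is not required to come first.
That means at least one valid schedule has Alpha before Papa.

Yes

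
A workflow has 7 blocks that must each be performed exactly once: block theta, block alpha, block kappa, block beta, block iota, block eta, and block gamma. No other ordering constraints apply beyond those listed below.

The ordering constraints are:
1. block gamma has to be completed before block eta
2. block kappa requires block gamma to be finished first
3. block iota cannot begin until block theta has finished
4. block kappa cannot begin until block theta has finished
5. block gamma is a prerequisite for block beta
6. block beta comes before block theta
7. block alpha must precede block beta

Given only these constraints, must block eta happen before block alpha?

No

No chain of constraints connects block eta to block alpha in either direction.
So block eta can come before block alpha or after — it is not forced.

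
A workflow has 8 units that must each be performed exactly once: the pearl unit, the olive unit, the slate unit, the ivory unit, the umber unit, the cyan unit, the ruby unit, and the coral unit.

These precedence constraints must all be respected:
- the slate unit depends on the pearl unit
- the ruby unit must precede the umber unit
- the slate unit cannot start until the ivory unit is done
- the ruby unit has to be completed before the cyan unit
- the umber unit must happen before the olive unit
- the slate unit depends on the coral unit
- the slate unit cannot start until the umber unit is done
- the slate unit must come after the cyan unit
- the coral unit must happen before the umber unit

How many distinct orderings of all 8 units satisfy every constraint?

The units with no prerequisites are the pearl unit, the ivory unit, the ruby unit, the coral unit; any of them can be placed first.
Systematically extending each partial ordering one unit at a time and counting, there are 444 complete orderings.

444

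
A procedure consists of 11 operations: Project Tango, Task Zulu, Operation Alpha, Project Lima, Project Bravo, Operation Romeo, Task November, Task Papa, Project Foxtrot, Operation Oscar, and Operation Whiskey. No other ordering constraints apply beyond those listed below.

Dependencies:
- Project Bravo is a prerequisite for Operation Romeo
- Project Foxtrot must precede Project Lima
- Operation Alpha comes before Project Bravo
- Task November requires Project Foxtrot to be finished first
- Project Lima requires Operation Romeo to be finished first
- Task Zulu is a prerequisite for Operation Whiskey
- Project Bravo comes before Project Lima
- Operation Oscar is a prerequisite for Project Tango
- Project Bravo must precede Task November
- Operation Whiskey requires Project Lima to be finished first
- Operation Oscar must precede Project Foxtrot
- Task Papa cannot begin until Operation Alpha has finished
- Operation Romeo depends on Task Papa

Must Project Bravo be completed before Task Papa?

No

No chain of constraints connects Project Bravo to Task Papa in either direction.
There exist valid orderings with Task Papa before Project Bravo, so Project Bravo is not required to come first.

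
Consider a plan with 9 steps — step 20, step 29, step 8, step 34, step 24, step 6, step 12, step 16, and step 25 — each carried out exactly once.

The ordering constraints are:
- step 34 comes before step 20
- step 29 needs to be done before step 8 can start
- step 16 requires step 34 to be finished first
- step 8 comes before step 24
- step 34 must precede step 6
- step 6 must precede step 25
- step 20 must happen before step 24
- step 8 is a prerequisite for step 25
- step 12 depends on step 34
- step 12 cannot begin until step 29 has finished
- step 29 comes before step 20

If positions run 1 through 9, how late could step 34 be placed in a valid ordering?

3

The steps that are forced after step 34, directly or by a chain of constraints, are step 20, step 24, step 6, step 12, step 16, step 25. That's 6 steps.
So at least 6 steps follow step 34, putting step 34 no later than position 3. That position is achievable by scheduling everything else first.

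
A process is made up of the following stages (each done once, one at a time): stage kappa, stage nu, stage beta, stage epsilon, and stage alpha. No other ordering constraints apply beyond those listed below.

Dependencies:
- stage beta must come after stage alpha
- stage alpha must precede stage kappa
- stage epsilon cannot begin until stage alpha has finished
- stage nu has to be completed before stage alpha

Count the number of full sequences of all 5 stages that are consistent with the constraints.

Only stage nu has no prerequisites, so it must go first.
Counting all ways to extend the partial order to a total order gives 6.

6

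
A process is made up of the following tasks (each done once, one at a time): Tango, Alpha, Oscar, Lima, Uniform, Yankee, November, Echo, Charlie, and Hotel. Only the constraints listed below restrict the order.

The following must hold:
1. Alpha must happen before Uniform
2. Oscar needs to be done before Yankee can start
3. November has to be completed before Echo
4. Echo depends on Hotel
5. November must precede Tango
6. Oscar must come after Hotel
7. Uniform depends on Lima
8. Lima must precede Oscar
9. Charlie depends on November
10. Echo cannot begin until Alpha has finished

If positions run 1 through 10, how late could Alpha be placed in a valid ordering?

Following every chain forward from Alpha, the tasks that must come later are Uniform, Echo — 2 of them.
With 2 mandatory successors out of 10 tasks total, the latest slot for Alpha is 10−2 = 8, and it's reachable by doing all non-successors before Alpha.

8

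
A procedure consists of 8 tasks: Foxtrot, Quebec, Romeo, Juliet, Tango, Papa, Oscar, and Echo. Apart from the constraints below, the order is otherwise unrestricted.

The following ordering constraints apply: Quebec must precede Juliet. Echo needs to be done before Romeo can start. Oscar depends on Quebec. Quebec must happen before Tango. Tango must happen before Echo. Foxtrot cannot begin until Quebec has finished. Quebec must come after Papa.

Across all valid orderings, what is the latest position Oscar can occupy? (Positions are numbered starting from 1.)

No constraint forces any task after Oscar, so it can be placed last, in position 8.

8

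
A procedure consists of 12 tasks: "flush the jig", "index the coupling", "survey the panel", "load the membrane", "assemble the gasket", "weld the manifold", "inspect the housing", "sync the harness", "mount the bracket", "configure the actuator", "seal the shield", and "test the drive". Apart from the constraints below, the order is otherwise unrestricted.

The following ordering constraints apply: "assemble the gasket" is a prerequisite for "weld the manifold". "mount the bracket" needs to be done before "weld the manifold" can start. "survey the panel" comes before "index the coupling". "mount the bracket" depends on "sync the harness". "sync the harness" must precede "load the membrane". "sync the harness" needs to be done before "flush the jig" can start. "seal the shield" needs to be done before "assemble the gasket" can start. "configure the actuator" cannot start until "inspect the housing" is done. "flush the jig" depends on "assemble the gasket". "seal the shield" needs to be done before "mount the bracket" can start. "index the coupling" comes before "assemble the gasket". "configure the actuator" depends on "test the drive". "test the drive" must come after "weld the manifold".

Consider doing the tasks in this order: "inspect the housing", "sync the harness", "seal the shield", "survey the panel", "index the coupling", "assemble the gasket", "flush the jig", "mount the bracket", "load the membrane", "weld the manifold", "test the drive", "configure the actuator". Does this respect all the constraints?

Every stated constraint is respected: "inspect the housing" sits at position 1, ahead of "configure the actuator" at position 12, and each of the other listed pairs likewise has the predecessor earlier in the sequence.

Yes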